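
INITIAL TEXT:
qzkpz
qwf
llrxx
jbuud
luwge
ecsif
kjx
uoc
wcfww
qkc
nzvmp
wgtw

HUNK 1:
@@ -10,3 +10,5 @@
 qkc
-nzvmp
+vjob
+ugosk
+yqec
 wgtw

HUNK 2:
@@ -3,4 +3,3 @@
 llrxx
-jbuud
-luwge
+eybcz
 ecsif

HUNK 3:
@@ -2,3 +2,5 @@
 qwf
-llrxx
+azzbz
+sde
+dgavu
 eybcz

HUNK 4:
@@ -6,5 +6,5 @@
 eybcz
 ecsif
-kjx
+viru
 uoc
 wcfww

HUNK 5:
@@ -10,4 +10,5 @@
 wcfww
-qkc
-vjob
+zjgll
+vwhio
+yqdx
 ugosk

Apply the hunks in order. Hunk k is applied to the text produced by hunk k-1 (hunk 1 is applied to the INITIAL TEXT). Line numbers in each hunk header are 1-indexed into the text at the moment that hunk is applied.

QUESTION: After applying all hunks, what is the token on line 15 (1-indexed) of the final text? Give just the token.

Hunk 1: at line 10 remove [nzvmp] add [vjob,ugosk,yqec] -> 14 lines: qzkpz qwf llrxx jbuud luwge ecsif kjx uoc wcfww qkc vjob ugosk yqec wgtw
Hunk 2: at line 3 remove [jbuud,luwge] add [eybcz] -> 13 lines: qzkpz qwf llrxx eybcz ecsif kjx uoc wcfww qkc vjob ugosk yqec wgtw
Hunk 3: at line 2 remove [llrxx] add [azzbz,sde,dgavu] -> 15 lines: qzkpz qwf azzbz sde dgavu eybcz ecsif kjx uoc wcfww qkc vjob ugosk yqec wgtw
Hunk 4: at line 6 remove [kjx] add [viru] -> 15 lines: qzkpz qwf azzbz sde dgavu eybcz ecsif viru uoc wcfww qkc vjob ugosk yqec wgtw
Hunk 5: at line 10 remove [qkc,vjob] add [zjgll,vwhio,yqdx] -> 16 lines: qzkpz qwf azzbz sde dgavu eybcz ecsif viru uoc wcfww zjgll vwhio yqdx ugosk yqec wgtw
Final line 15: yqec

Answer: yqec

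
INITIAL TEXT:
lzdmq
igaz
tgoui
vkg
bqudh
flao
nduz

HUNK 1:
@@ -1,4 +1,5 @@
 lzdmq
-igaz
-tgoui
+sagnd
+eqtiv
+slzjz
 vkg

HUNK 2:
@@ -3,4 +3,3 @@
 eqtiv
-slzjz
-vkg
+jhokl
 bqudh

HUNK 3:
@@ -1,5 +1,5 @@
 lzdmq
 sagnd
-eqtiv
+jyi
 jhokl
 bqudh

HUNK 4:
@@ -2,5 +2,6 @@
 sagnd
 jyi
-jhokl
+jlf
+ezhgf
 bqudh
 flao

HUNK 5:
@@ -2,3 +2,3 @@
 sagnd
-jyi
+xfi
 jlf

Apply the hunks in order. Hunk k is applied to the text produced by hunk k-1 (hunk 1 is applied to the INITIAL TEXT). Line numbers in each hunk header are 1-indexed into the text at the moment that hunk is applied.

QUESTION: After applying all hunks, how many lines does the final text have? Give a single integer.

Answer: 8

Derivation:
Hunk 1: at line 1 remove [igaz,tgoui] add [sagnd,eqtiv,slzjz] -> 8 lines: lzdmq sagnd eqtiv slzjz vkg bqudh flao nduz
Hunk 2: at line 3 remove [slzjz,vkg] add [jhokl] -> 7 lines: lzdmq sagnd eqtiv jhokl bqudh flao nduz
Hunk 3: at line 1 remove [eqtiv] add [jyi] -> 7 lines: lzdmq sagnd jyi jhokl bqudh flao nduz
Hunk 4: at line 2 remove [jhokl] add [jlf,ezhgf] -> 8 lines: lzdmq sagnd jyi jlf ezhgf bqudh flao nduz
Hunk 5: at line 2 remove [jyi] add [xfi] -> 8 lines: lzdmq sagnd xfi jlf ezhgf bqudh flao nduz
Final line count: 8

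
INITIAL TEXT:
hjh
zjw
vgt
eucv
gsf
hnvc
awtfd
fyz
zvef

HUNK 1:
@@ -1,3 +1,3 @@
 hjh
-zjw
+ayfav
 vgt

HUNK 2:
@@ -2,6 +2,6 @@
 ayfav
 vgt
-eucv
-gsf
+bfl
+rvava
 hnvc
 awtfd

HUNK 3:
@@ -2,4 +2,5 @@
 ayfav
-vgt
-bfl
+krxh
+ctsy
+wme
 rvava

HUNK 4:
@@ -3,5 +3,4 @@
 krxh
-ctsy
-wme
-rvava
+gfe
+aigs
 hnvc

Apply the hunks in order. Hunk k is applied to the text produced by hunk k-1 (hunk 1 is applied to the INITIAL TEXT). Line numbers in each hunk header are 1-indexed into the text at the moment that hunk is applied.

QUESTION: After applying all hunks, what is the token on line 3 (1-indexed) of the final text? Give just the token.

Answer: krxh

Derivation:
Hunk 1: at line 1 remove [zjw] add [ayfav] -> 9 lines: hjh ayfav vgt eucv gsf hnvc awtfd fyz zvef
Hunk 2: at line 2 remove [eucv,gsf] add [bfl,rvava] -> 9 lines: hjh ayfav vgt bfl rvava hnvc awtfd fyz zvef
Hunk 3: at line 2 remove [vgt,bfl] add [krxh,ctsy,wme] -> 10 lines: hjh ayfav krxh ctsy wme rvava hnvc awtfd fyz zvef
Hunk 4: at line 3 remove [ctsy,wme,rvava] add [gfe,aigs] -> 9 lines: hjh ayfav krxh gfe aigs hnvc awtfd fyz zvef
Final line 3: krxh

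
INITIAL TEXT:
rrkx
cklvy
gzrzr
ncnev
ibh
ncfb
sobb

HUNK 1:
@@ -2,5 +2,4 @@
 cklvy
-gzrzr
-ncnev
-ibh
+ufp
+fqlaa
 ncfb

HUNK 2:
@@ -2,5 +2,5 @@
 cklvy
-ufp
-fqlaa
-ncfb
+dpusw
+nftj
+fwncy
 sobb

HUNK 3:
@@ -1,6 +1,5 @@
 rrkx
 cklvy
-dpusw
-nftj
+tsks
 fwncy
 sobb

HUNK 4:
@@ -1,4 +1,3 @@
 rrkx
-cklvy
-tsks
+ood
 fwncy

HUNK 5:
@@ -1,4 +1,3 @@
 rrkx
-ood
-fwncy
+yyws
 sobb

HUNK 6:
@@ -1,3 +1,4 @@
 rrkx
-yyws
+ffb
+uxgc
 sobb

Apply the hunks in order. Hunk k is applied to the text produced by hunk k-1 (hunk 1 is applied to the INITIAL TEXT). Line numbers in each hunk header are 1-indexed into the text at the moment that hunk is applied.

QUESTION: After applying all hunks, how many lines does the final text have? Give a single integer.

Hunk 1: at line 2 remove [gzrzr,ncnev,ibh] add [ufp,fqlaa] -> 6 lines: rrkx cklvy ufp fqlaa ncfb sobb
Hunk 2: at line 2 remove [ufp,fqlaa,ncfb] add [dpusw,nftj,fwncy] -> 6 lines: rrkx cklvy dpusw nftj fwncy sobb
Hunk 3: at line 1 remove [dpusw,nftj] add [tsks] -> 5 lines: rrkx cklvy tsks fwncy sobb
Hunk 4: at line 1 remove [cklvy,tsks] add [ood] -> 4 lines: rrkx ood fwncy sobb
Hunk 5: at line 1 remove [ood,fwncy] add [yyws] -> 3 lines: rrkx yyws sobb
Hunk 6: at line 1 remove [yyws] add [ffb,uxgc] -> 4 lines: rrkx ffb uxgc sobb
Final line count: 4

Answer: 4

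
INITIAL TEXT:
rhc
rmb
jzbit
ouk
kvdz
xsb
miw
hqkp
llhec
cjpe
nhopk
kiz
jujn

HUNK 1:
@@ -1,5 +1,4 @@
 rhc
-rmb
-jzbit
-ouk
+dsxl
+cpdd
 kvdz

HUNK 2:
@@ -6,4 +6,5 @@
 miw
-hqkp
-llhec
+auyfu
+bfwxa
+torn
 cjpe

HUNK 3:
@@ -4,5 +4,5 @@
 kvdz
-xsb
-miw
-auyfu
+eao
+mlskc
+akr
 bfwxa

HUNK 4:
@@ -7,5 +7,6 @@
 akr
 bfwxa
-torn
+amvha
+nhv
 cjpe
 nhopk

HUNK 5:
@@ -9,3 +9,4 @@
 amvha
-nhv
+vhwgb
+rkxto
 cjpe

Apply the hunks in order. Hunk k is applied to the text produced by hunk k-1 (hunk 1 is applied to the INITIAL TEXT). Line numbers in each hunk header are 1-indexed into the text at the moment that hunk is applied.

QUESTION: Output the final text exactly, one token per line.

Hunk 1: at line 1 remove [rmb,jzbit,ouk] add [dsxl,cpdd] -> 12 lines: rhc dsxl cpdd kvdz xsb miw hqkp llhec cjpe nhopk kiz jujn
Hunk 2: at line 6 remove [hqkp,llhec] add [auyfu,bfwxa,torn] -> 13 lines: rhc dsxl cpdd kvdz xsb miw auyfu bfwxa torn cjpe nhopk kiz jujn
Hunk 3: at line 4 remove [xsb,miw,auyfu] add [eao,mlskc,akr] -> 13 lines: rhc dsxl cpdd kvdz eao mlskc akr bfwxa torn cjpe nhopk kiz jujn
Hunk 4: at line 7 remove [torn] add [amvha,nhv] -> 14 lines: rhc dsxl cpdd kvdz eao mlskc akr bfwxa amvha nhv cjpe nhopk kiz jujn
Hunk 5: at line 9 remove [nhv] add [vhwgb,rkxto] -> 15 lines: rhc dsxl cpdd kvdz eao mlskc akr bfwxa amvha vhwgb rkxto cjpe nhopk kiz jujn

Answer: rhc
dsxl
cpdd
kvdz
eao
mlskc
akr
bfwxa
amvha
vhwgb
rkxto
cjpe
nhopk
kiz
jujn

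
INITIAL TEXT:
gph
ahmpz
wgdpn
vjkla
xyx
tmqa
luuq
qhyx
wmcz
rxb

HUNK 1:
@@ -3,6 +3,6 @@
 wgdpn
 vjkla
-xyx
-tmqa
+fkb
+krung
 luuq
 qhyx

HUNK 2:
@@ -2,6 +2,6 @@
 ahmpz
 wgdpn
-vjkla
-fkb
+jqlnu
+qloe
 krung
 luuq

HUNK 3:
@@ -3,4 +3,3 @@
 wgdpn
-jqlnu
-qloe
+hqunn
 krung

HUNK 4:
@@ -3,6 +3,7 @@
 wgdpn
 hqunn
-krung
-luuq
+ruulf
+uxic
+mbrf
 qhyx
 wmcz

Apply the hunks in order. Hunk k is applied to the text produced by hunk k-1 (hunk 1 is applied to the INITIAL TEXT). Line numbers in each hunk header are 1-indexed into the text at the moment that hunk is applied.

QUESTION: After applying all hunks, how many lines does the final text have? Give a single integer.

Answer: 10

Derivation:
Hunk 1: at line 3 remove [xyx,tmqa] add [fkb,krung] -> 10 lines: gph ahmpz wgdpn vjkla fkb krung luuq qhyx wmcz rxb
Hunk 2: at line 2 remove [vjkla,fkb] add [jqlnu,qloe] -> 10 lines: gph ahmpz wgdpn jqlnu qloe krung luuq qhyx wmcz rxb
Hunk 3: at line 3 remove [jqlnu,qloe] add [hqunn] -> 9 lines: gph ahmpz wgdpn hqunn krung luuq qhyx wmcz rxb
Hunk 4: at line 3 remove [krung,luuq] add [ruulf,uxic,mbrf] -> 10 lines: gph ahmpz wgdpn hqunn ruulf uxic mbrf qhyx wmcz rxb
Final line count: 10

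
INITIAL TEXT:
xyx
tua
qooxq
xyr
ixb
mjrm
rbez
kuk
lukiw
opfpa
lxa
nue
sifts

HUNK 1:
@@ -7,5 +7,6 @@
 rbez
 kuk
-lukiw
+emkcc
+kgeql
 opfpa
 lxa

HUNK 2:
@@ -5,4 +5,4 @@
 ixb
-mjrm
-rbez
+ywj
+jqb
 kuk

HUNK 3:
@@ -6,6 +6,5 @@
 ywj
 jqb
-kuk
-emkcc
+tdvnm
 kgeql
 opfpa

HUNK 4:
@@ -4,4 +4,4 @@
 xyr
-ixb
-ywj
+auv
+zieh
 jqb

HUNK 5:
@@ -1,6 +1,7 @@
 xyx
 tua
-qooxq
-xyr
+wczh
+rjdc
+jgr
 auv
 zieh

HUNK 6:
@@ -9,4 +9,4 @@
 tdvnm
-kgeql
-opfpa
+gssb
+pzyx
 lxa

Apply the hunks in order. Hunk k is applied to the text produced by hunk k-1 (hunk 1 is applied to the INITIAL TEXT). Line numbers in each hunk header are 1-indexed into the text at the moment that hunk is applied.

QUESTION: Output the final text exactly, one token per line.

Hunk 1: at line 7 remove [lukiw] add [emkcc,kgeql] -> 14 lines: xyx tua qooxq xyr ixb mjrm rbez kuk emkcc kgeql opfpa lxa nue sifts
Hunk 2: at line 5 remove [mjrm,rbez] add [ywj,jqb] -> 14 lines: xyx tua qooxq xyr ixb ywj jqb kuk emkcc kgeql opfpa lxa nue sifts
Hunk 3: at line 6 remove [kuk,emkcc] add [tdvnm] -> 13 lines: xyx tua qooxq xyr ixb ywj jqb tdvnm kgeql opfpa lxa nue sifts
Hunk 4: at line 4 remove [ixb,ywj] add [auv,zieh] -> 13 lines: xyx tua qooxq xyr auv zieh jqb tdvnm kgeql opfpa lxa nue sifts
Hunk 5: at line 1 remove [qooxq,xyr] add [wczh,rjdc,jgr] -> 14 lines: xyx tua wczh rjdc jgr auv zieh jqb tdvnm kgeql opfpa lxa nue sifts
Hunk 6: at line 9 remove [kgeql,opfpa] add [gssb,pzyx] -> 14 lines: xyx tua wczh rjdc jgr auv zieh jqb tdvnm gssb pzyx lxa nue sifts

Answer: xyx
tua
wczh
rjdc
jgr
auv
zieh
jqb
tdvnm
gssb
pzyx
lxa
nue
sifts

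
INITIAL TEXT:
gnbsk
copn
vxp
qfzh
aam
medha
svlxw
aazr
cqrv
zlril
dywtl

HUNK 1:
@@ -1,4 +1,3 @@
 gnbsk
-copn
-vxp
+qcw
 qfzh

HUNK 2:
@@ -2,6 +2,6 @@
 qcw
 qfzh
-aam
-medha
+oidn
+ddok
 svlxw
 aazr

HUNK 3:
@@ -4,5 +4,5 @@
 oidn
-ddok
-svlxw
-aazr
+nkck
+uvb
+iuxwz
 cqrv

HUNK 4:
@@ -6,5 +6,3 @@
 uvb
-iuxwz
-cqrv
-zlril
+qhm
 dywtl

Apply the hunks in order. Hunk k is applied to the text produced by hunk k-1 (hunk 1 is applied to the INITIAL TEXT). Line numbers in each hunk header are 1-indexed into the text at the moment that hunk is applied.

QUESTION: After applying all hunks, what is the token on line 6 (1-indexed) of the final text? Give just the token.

Answer: uvb

Derivation:
Hunk 1: at line 1 remove [copn,vxp] add [qcw] -> 10 lines: gnbsk qcw qfzh aam medha svlxw aazr cqrv zlril dywtl
Hunk 2: at line 2 remove [aam,medha] add [oidn,ddok] -> 10 lines: gnbsk qcw qfzh oidn ddok svlxw aazr cqrv zlril dywtl
Hunk 3: at line 4 remove [ddok,svlxw,aazr] add [nkck,uvb,iuxwz] -> 10 lines: gnbsk qcw qfzh oidn nkck uvb iuxwz cqrv zlril dywtl
Hunk 4: at line 6 remove [iuxwz,cqrv,zlril] add [qhm] -> 8 lines: gnbsk qcw qfzh oidn nkck uvb qhm dywtl
Final line 6: uvb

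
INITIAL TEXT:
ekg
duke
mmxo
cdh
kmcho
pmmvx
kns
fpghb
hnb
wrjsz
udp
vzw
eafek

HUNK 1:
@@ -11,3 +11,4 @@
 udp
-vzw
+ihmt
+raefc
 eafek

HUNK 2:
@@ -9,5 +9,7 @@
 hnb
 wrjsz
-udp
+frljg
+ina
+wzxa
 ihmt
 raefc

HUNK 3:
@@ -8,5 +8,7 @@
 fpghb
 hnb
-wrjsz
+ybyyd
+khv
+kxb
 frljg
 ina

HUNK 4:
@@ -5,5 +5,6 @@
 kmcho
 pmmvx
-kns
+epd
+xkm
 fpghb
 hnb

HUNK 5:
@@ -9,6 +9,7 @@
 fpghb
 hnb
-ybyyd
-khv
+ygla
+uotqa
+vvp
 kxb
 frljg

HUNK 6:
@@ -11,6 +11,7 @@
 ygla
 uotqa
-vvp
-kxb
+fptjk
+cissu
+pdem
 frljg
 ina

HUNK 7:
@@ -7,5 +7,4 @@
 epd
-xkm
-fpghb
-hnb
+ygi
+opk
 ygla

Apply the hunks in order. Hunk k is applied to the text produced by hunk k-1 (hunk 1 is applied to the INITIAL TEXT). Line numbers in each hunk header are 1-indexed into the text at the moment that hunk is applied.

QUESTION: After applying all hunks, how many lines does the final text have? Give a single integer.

Answer: 20

Derivation:
Hunk 1: at line 11 remove [vzw] add [ihmt,raefc] -> 14 lines: ekg duke mmxo cdh kmcho pmmvx kns fpghb hnb wrjsz udp ihmt raefc eafek
Hunk 2: at line 9 remove [udp] add [frljg,ina,wzxa] -> 16 lines: ekg duke mmxo cdh kmcho pmmvx kns fpghb hnb wrjsz frljg ina wzxa ihmt raefc eafek
Hunk 3: at line 8 remove [wrjsz] add [ybyyd,khv,kxb] -> 18 lines: ekg duke mmxo cdh kmcho pmmvx kns fpghb hnb ybyyd khv kxb frljg ina wzxa ihmt raefc eafek
Hunk 4: at line 5 remove [kns] add [epd,xkm] -> 19 lines: ekg duke mmxo cdh kmcho pmmvx epd xkm fpghb hnb ybyyd khv kxb frljg ina wzxa ihmt raefc eafek
Hunk 5: at line 9 remove [ybyyd,khv] add [ygla,uotqa,vvp] -> 20 lines: ekg duke mmxo cdh kmcho pmmvx epd xkm fpghb hnb ygla uotqa vvp kxb frljg ina wzxa ihmt raefc eafek
Hunk 6: at line 11 remove [vvp,kxb] add [fptjk,cissu,pdem] -> 21 lines: ekg duke mmxo cdh kmcho pmmvx epd xkm fpghb hnb ygla uotqa fptjk cissu pdem frljg ina wzxa ihmt raefc eafek
Hunk 7: at line 7 remove [xkm,fpghb,hnb] add [ygi,opk] -> 20 lines: ekg duke mmxo cdh kmcho pmmvx epd ygi opk ygla uotqa fptjk cissu pdem frljg ina wzxa ihmt raefc eafek
Final line count: 20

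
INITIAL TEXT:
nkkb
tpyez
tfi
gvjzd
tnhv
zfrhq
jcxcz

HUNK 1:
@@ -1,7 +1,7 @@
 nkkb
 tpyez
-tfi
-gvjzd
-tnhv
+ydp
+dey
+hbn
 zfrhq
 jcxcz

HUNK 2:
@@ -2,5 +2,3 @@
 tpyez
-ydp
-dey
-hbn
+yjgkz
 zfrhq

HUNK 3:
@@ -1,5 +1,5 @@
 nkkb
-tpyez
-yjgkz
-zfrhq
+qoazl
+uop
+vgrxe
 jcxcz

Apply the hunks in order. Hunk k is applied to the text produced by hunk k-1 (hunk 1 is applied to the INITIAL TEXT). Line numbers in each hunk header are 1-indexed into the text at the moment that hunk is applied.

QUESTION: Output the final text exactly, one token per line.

Hunk 1: at line 1 remove [tfi,gvjzd,tnhv] add [ydp,dey,hbn] -> 7 lines: nkkb tpyez ydp dey hbn zfrhq jcxcz
Hunk 2: at line 2 remove [ydp,dey,hbn] add [yjgkz] -> 5 lines: nkkb tpyez yjgkz zfrhq jcxcz
Hunk 3: at line 1 remove [tpyez,yjgkz,zfrhq] add [qoazl,uop,vgrxe] -> 5 lines: nkkb qoazl uop vgrxe jcxcz

Answer: nkkb
qoazl
uop
vgrxe
jcxcz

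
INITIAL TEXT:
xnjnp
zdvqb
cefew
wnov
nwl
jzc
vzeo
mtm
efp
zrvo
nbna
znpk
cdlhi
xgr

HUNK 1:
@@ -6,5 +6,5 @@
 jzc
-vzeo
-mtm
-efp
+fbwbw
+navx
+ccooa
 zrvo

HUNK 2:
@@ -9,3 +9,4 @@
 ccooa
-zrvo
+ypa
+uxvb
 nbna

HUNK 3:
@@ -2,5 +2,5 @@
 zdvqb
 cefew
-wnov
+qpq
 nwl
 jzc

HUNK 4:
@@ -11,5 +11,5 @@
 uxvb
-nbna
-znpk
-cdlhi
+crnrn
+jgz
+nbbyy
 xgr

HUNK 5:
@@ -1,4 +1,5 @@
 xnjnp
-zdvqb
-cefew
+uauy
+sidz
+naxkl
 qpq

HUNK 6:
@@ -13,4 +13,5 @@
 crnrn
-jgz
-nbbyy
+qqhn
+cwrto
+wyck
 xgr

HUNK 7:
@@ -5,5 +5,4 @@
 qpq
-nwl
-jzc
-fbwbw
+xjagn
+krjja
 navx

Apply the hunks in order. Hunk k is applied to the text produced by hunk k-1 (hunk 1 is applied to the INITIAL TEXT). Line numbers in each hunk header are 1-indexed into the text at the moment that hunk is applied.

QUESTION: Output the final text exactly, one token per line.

Hunk 1: at line 6 remove [vzeo,mtm,efp] add [fbwbw,navx,ccooa] -> 14 lines: xnjnp zdvqb cefew wnov nwl jzc fbwbw navx ccooa zrvo nbna znpk cdlhi xgr
Hunk 2: at line 9 remove [zrvo] add [ypa,uxvb] -> 15 lines: xnjnp zdvqb cefew wnov nwl jzc fbwbw navx ccooa ypa uxvb nbna znpk cdlhi xgr
Hunk 3: at line 2 remove [wnov] add [qpq] -> 15 lines: xnjnp zdvqb cefew qpq nwl jzc fbwbw navx ccooa ypa uxvb nbna znpk cdlhi xgr
Hunk 4: at line 11 remove [nbna,znpk,cdlhi] add [crnrn,jgz,nbbyy] -> 15 lines: xnjnp zdvqb cefew qpq nwl jzc fbwbw navx ccooa ypa uxvb crnrn jgz nbbyy xgr
Hunk 5: at line 1 remove [zdvqb,cefew] add [uauy,sidz,naxkl] -> 16 lines: xnjnp uauy sidz naxkl qpq nwl jzc fbwbw navx ccooa ypa uxvb crnrn jgz nbbyy xgr
Hunk 6: at line 13 remove [jgz,nbbyy] add [qqhn,cwrto,wyck] -> 17 lines: xnjnp uauy sidz naxkl qpq nwl jzc fbwbw navx ccooa ypa uxvb crnrn qqhn cwrto wyck xgr
Hunk 7: at line 5 remove [nwl,jzc,fbwbw] add [xjagn,krjja] -> 16 lines: xnjnp uauy sidz naxkl qpq xjagn krjja navx ccooa ypa uxvb crnrn qqhn cwrto wyck xgr

Answer: xnjnp
uauy
sidz
naxkl
qpq
xjagn
krjja
navx
ccooa
ypa
uxvb
crnrn
qqhn
cwrto
wyck
xgr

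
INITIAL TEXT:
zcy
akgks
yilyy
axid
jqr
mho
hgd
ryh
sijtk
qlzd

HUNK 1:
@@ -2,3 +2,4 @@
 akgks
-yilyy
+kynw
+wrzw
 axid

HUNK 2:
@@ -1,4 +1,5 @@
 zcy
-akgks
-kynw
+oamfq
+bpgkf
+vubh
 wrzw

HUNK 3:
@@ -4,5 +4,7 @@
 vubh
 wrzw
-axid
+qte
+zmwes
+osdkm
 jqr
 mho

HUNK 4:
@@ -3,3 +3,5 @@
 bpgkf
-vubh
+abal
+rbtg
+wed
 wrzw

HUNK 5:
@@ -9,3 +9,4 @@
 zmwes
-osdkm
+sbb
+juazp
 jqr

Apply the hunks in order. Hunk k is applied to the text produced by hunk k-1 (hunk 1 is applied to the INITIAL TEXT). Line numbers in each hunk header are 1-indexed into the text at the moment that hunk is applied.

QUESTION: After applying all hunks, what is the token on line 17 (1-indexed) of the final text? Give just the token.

Hunk 1: at line 2 remove [yilyy] add [kynw,wrzw] -> 11 lines: zcy akgks kynw wrzw axid jqr mho hgd ryh sijtk qlzd
Hunk 2: at line 1 remove [akgks,kynw] add [oamfq,bpgkf,vubh] -> 12 lines: zcy oamfq bpgkf vubh wrzw axid jqr mho hgd ryh sijtk qlzd
Hunk 3: at line 4 remove [axid] add [qte,zmwes,osdkm] -> 14 lines: zcy oamfq bpgkf vubh wrzw qte zmwes osdkm jqr mho hgd ryh sijtk qlzd
Hunk 4: at line 3 remove [vubh] add [abal,rbtg,wed] -> 16 lines: zcy oamfq bpgkf abal rbtg wed wrzw qte zmwes osdkm jqr mho hgd ryh sijtk qlzd
Hunk 5: at line 9 remove [osdkm] add [sbb,juazp] -> 17 lines: zcy oamfq bpgkf abal rbtg wed wrzw qte zmwes sbb juazp jqr mho hgd ryh sijtk qlzd
Final line 17: qlzd

Answer: qlzd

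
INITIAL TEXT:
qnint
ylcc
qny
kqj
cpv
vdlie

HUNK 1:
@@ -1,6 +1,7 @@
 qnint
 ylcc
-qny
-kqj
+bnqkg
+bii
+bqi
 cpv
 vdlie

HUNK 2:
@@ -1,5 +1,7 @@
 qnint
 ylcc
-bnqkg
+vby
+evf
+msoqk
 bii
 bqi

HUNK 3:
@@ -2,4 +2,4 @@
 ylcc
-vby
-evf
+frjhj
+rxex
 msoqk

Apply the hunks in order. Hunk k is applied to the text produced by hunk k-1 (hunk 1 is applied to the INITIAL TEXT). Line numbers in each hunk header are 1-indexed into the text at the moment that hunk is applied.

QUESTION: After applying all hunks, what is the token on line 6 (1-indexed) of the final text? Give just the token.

Answer: bii

Derivation:
Hunk 1: at line 1 remove [qny,kqj] add [bnqkg,bii,bqi] -> 7 lines: qnint ylcc bnqkg bii bqi cpv vdlie
Hunk 2: at line 1 remove [bnqkg] add [vby,evf,msoqk] -> 9 lines: qnint ylcc vby evf msoqk bii bqi cpv vdlie
Hunk 3: at line 2 remove [vby,evf] add [frjhj,rxex] -> 9 lines: qnint ylcc frjhj rxex msoqk bii bqi cpv vdlie
Final line 6: bii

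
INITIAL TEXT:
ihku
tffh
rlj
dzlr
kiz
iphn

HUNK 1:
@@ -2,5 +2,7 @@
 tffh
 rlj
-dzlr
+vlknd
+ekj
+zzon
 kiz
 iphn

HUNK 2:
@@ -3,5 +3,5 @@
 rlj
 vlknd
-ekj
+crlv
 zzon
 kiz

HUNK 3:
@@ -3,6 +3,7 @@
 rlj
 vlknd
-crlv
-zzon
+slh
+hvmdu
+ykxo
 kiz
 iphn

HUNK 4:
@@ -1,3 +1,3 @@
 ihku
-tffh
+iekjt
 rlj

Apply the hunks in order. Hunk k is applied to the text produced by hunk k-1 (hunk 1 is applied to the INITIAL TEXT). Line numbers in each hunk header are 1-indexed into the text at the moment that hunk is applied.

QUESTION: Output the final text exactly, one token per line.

Hunk 1: at line 2 remove [dzlr] add [vlknd,ekj,zzon] -> 8 lines: ihku tffh rlj vlknd ekj zzon kiz iphn
Hunk 2: at line 3 remove [ekj] add [crlv] -> 8 lines: ihku tffh rlj vlknd crlv zzon kiz iphn
Hunk 3: at line 3 remove [crlv,zzon] add [slh,hvmdu,ykxo] -> 9 lines: ihku tffh rlj vlknd slh hvmdu ykxo kiz iphn
Hunk 4: at line 1 remove [tffh] add [iekjt] -> 9 lines: ihku iekjt rlj vlknd slh hvmdu ykxo kiz iphn

Answer: ihku
iekjt
rlj
vlknd
slh
hvmdu
ykxo
kiz
iphn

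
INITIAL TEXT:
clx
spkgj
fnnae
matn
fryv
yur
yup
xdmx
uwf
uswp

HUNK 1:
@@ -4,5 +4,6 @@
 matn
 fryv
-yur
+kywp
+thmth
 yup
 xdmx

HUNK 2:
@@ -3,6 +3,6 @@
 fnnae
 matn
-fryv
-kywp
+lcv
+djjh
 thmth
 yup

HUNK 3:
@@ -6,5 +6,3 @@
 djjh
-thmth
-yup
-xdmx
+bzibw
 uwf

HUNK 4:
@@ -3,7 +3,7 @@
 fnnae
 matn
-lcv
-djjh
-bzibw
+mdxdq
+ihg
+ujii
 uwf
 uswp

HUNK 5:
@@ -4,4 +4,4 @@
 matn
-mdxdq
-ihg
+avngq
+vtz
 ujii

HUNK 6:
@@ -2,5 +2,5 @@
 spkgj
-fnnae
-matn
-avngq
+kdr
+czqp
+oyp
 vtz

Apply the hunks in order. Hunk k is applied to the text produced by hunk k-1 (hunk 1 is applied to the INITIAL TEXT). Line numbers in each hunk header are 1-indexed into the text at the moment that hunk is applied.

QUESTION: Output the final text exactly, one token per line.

Hunk 1: at line 4 remove [yur] add [kywp,thmth] -> 11 lines: clx spkgj fnnae matn fryv kywp thmth yup xdmx uwf uswp
Hunk 2: at line 3 remove [fryv,kywp] add [lcv,djjh] -> 11 lines: clx spkgj fnnae matn lcv djjh thmth yup xdmx uwf uswp
Hunk 3: at line 6 remove [thmth,yup,xdmx] add [bzibw] -> 9 lines: clx spkgj fnnae matn lcv djjh bzibw uwf uswp
Hunk 4: at line 3 remove [lcv,djjh,bzibw] add [mdxdq,ihg,ujii] -> 9 lines: clx spkgj fnnae matn mdxdq ihg ujii uwf uswp
Hunk 5: at line 4 remove [mdxdq,ihg] add [avngq,vtz] -> 9 lines: clx spkgj fnnae matn avngq vtz ujii uwf uswp
Hunk 6: at line 2 remove [fnnae,matn,avngq] add [kdr,czqp,oyp] -> 9 lines: clx spkgj kdr czqp oyp vtz ujii uwf uswp

Answer: clx
spkgj
kdr
czqp
oyp
vtz
ujii
uwf
uswp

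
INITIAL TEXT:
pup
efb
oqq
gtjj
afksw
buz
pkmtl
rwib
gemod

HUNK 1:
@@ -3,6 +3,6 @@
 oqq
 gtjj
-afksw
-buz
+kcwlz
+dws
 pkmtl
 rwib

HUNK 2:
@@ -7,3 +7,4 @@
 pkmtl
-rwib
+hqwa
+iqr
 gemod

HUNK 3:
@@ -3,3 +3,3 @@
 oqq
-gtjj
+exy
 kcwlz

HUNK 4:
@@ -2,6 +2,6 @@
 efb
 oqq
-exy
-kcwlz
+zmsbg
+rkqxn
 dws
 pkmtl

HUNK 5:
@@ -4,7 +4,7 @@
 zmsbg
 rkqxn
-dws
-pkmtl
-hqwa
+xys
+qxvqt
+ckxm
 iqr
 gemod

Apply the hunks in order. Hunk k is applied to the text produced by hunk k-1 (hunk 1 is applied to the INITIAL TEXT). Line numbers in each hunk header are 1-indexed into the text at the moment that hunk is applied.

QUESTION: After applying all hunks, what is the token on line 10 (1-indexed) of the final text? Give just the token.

Answer: gemod

Derivation:
Hunk 1: at line 3 remove [afksw,buz] add [kcwlz,dws] -> 9 lines: pup efb oqq gtjj kcwlz dws pkmtl rwib gemod
Hunk 2: at line 7 remove [rwib] add [hqwa,iqr] -> 10 lines: pup efb oqq gtjj kcwlz dws pkmtl hqwa iqr gemod
Hunk 3: at line 3 remove [gtjj] add [exy] -> 10 lines: pup efb oqq exy kcwlz dws pkmtl hqwa iqr gemod
Hunk 4: at line 2 remove [exy,kcwlz] add [zmsbg,rkqxn] -> 10 lines: pup efb oqq zmsbg rkqxn dws pkmtl hqwa iqr gemod
Hunk 5: at line 4 remove [dws,pkmtl,hqwa] add [xys,qxvqt,ckxm] -> 10 lines: pup efb oqq zmsbg rkqxn xys qxvqt ckxm iqr gemod
Final line 10: gemod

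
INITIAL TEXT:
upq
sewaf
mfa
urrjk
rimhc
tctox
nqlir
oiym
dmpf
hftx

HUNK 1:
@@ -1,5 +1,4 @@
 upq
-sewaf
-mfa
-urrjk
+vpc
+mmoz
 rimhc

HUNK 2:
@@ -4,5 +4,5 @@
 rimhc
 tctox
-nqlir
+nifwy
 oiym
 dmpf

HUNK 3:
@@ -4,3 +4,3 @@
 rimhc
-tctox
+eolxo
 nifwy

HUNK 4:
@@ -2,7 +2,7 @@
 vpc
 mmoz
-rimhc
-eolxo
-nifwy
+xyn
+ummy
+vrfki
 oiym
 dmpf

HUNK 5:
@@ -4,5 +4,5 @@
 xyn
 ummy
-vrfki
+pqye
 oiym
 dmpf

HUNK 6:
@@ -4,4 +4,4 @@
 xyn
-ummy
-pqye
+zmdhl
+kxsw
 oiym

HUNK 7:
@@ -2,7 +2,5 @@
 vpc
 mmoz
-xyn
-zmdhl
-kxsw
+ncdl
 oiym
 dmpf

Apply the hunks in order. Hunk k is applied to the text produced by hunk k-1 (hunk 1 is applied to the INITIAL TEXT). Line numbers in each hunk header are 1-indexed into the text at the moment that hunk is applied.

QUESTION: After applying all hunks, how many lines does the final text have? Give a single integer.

Hunk 1: at line 1 remove [sewaf,mfa,urrjk] add [vpc,mmoz] -> 9 lines: upq vpc mmoz rimhc tctox nqlir oiym dmpf hftx
Hunk 2: at line 4 remove [nqlir] add [nifwy] -> 9 lines: upq vpc mmoz rimhc tctox nifwy oiym dmpf hftx
Hunk 3: at line 4 remove [tctox] add [eolxo] -> 9 lines: upq vpc mmoz rimhc eolxo nifwy oiym dmpf hftx
Hunk 4: at line 2 remove [rimhc,eolxo,nifwy] add [xyn,ummy,vrfki] -> 9 lines: upq vpc mmoz xyn ummy vrfki oiym dmpf hftx
Hunk 5: at line 4 remove [vrfki] add [pqye] -> 9 lines: upq vpc mmoz xyn ummy pqye oiym dmpf hftx
Hunk 6: at line 4 remove [ummy,pqye] add [zmdhl,kxsw] -> 9 lines: upq vpc mmoz xyn zmdhl kxsw oiym dmpf hftx
Hunk 7: at line 2 remove [xyn,zmdhl,kxsw] add [ncdl] -> 7 lines: upq vpc mmoz ncdl oiym dmpf hftx
Final line count: 7

Answer: 7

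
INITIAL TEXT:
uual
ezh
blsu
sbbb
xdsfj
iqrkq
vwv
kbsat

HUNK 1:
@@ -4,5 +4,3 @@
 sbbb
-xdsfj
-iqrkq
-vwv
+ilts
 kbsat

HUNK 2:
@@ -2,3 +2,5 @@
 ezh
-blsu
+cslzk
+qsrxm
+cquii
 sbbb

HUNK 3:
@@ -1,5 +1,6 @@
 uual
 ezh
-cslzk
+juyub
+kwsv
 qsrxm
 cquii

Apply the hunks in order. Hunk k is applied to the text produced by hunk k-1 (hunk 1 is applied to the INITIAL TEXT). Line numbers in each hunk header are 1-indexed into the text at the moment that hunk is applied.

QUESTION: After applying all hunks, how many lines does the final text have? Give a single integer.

Answer: 9

Derivation:
Hunk 1: at line 4 remove [xdsfj,iqrkq,vwv] add [ilts] -> 6 lines: uual ezh blsu sbbb ilts kbsat
Hunk 2: at line 2 remove [blsu] add [cslzk,qsrxm,cquii] -> 8 lines: uual ezh cslzk qsrxm cquii sbbb ilts kbsat
Hunk 3: at line 1 remove [cslzk] add [juyub,kwsv] -> 9 lines: uual ezh juyub kwsv qsrxm cquii sbbb ilts kbsat
Final line count: 9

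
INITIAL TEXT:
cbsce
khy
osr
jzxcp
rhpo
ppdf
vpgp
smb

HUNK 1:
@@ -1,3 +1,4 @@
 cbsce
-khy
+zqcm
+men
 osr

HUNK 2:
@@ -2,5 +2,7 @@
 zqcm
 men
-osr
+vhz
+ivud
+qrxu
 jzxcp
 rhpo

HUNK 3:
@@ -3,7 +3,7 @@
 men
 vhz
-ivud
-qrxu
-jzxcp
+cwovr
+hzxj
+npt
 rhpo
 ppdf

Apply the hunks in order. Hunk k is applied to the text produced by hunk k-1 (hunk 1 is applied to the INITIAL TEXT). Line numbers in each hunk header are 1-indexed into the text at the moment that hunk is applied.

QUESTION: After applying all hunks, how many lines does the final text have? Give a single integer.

Answer: 11

Derivation:
Hunk 1: at line 1 remove [khy] add [zqcm,men] -> 9 lines: cbsce zqcm men osr jzxcp rhpo ppdf vpgp smb
Hunk 2: at line 2 remove [osr] add [vhz,ivud,qrxu] -> 11 lines: cbsce zqcm men vhz ivud qrxu jzxcp rhpo ppdf vpgp smb
Hunk 3: at line 3 remove [ivud,qrxu,jzxcp] add [cwovr,hzxj,npt] -> 11 lines: cbsce zqcm men vhz cwovr hzxj npt rhpo ppdf vpgp smb
Final line count: 11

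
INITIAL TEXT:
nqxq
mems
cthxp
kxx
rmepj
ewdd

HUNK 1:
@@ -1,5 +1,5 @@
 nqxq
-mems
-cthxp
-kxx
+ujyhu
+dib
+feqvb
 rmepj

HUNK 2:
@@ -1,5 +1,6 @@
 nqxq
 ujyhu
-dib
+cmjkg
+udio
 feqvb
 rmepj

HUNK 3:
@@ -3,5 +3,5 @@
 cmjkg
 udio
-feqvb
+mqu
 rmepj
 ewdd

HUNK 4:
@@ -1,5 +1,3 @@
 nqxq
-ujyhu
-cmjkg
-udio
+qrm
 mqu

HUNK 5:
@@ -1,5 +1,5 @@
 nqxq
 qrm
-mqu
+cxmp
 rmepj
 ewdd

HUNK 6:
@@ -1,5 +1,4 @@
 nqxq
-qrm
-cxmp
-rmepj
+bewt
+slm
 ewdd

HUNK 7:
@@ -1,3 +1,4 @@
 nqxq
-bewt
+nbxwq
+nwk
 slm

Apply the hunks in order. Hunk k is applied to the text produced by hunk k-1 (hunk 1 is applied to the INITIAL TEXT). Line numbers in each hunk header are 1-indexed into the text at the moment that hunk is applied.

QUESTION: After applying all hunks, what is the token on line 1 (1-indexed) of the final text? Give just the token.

Answer: nqxq

Derivation:
Hunk 1: at line 1 remove [mems,cthxp,kxx] add [ujyhu,dib,feqvb] -> 6 lines: nqxq ujyhu dib feqvb rmepj ewdd
Hunk 2: at line 1 remove [dib] add [cmjkg,udio] -> 7 lines: nqxq ujyhu cmjkg udio feqvb rmepj ewdd
Hunk 3: at line 3 remove [feqvb] add [mqu] -> 7 lines: nqxq ujyhu cmjkg udio mqu rmepj ewdd
Hunk 4: at line 1 remove [ujyhu,cmjkg,udio] add [qrm] -> 5 lines: nqxq qrm mqu rmepj ewdd
Hunk 5: at line 1 remove [mqu] add [cxmp] -> 5 lines: nqxq qrm cxmp rmepj ewdd
Hunk 6: at line 1 remove [qrm,cxmp,rmepj] add [bewt,slm] -> 4 lines: nqxq bewt slm ewdd
Hunk 7: at line 1 remove [bewt] add [nbxwq,nwk] -> 5 lines: nqxq nbxwq nwk slm ewdd
Final line 1: nqxq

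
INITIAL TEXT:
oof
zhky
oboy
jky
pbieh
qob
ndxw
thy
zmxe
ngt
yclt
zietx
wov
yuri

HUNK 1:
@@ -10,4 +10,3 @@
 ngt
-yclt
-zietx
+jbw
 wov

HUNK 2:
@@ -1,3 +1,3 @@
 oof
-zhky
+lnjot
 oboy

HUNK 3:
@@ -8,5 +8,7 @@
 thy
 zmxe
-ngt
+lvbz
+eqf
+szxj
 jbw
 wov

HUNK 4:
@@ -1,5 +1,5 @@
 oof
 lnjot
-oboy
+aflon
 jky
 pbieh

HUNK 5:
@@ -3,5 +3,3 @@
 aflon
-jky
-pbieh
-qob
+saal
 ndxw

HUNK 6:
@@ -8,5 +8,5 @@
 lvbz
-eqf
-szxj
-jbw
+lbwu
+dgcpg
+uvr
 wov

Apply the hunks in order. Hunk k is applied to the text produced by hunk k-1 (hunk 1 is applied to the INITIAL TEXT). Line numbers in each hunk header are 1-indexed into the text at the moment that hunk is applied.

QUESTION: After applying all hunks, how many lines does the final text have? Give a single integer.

Hunk 1: at line 10 remove [yclt,zietx] add [jbw] -> 13 lines: oof zhky oboy jky pbieh qob ndxw thy zmxe ngt jbw wov yuri
Hunk 2: at line 1 remove [zhky] add [lnjot] -> 13 lines: oof lnjot oboy jky pbieh qob ndxw thy zmxe ngt jbw wov yuri
Hunk 3: at line 8 remove [ngt] add [lvbz,eqf,szxj] -> 15 lines: oof lnjot oboy jky pbieh qob ndxw thy zmxe lvbz eqf szxj jbw wov yuri
Hunk 4: at line 1 remove [oboy] add [aflon] -> 15 lines: oof lnjot aflon jky pbieh qob ndxw thy zmxe lvbz eqf szxj jbw wov yuri
Hunk 5: at line 3 remove [jky,pbieh,qob] add [saal] -> 13 lines: oof lnjot aflon saal ndxw thy zmxe lvbz eqf szxj jbw wov yuri
Hunk 6: at line 8 remove [eqf,szxj,jbw] add [lbwu,dgcpg,uvr] -> 13 lines: oof lnjot aflon saal ndxw thy zmxe lvbz lbwu dgcpg uvr wov yuri
Final line count: 13

Answer: 13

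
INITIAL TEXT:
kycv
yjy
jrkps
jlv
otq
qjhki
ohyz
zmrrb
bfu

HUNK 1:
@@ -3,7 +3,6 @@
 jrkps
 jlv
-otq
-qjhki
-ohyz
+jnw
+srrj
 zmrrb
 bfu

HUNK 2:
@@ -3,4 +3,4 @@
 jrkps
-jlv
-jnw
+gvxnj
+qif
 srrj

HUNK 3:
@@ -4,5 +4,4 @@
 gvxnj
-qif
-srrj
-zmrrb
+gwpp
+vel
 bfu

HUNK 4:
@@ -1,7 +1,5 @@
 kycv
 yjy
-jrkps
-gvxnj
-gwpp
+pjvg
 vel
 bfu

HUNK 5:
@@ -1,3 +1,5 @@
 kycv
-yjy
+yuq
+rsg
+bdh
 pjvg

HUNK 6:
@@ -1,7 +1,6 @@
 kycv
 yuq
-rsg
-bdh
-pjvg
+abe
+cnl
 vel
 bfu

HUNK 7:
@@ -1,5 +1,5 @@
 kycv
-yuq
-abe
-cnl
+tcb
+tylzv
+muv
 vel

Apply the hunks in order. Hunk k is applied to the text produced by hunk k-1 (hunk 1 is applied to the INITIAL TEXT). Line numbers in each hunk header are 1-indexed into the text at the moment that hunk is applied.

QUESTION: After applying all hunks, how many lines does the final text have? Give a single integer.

Hunk 1: at line 3 remove [otq,qjhki,ohyz] add [jnw,srrj] -> 8 lines: kycv yjy jrkps jlv jnw srrj zmrrb bfu
Hunk 2: at line 3 remove [jlv,jnw] add [gvxnj,qif] -> 8 lines: kycv yjy jrkps gvxnj qif srrj zmrrb bfu
Hunk 3: at line 4 remove [qif,srrj,zmrrb] add [gwpp,vel] -> 7 lines: kycv yjy jrkps gvxnj gwpp vel bfu
Hunk 4: at line 1 remove [jrkps,gvxnj,gwpp] add [pjvg] -> 5 lines: kycv yjy pjvg vel bfu
Hunk 5: at line 1 remove [yjy] add [yuq,rsg,bdh] -> 7 lines: kycv yuq rsg bdh pjvg vel bfu
Hunk 6: at line 1 remove [rsg,bdh,pjvg] add [abe,cnl] -> 6 lines: kycv yuq abe cnl vel bfu
Hunk 7: at line 1 remove [yuq,abe,cnl] add [tcb,tylzv,muv] -> 6 lines: kycv tcb tylzv muv vel bfu
Final line count: 6

Answer: 6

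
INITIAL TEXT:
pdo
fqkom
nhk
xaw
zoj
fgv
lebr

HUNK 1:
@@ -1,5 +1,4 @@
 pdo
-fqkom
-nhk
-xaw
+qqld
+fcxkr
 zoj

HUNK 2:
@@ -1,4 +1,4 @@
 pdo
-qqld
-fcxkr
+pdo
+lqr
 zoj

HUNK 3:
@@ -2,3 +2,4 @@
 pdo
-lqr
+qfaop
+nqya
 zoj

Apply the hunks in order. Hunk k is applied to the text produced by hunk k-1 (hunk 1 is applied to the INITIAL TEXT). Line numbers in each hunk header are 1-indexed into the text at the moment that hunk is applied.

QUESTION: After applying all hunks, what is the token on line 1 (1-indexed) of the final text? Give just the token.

Hunk 1: at line 1 remove [fqkom,nhk,xaw] add [qqld,fcxkr] -> 6 lines: pdo qqld fcxkr zoj fgv lebr
Hunk 2: at line 1 remove [qqld,fcxkr] add [pdo,lqr] -> 6 lines: pdo pdo lqr zoj fgv lebr
Hunk 3: at line 2 remove [lqr] add [qfaop,nqya] -> 7 lines: pdo pdo qfaop nqya zoj fgv lebr
Final line 1: pdo

Answer: pdo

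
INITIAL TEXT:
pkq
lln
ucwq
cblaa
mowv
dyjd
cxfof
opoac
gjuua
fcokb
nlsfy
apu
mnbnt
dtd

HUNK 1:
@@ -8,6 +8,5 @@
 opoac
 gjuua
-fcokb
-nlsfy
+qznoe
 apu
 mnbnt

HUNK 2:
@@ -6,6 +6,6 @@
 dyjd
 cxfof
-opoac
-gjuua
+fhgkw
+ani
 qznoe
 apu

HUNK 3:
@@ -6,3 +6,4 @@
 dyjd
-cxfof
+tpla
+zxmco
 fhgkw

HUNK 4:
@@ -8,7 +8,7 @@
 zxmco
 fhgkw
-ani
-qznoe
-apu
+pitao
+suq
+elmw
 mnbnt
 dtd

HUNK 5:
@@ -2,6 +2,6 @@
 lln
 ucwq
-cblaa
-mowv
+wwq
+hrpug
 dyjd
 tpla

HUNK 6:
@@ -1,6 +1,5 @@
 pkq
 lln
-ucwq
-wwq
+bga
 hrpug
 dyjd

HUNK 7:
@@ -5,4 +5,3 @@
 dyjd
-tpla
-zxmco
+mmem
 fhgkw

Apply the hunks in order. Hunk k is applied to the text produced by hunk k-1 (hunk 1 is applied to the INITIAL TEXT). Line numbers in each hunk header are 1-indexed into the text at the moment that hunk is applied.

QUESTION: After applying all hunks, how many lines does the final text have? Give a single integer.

Hunk 1: at line 8 remove [fcokb,nlsfy] add [qznoe] -> 13 lines: pkq lln ucwq cblaa mowv dyjd cxfof opoac gjuua qznoe apu mnbnt dtd
Hunk 2: at line 6 remove [opoac,gjuua] add [fhgkw,ani] -> 13 lines: pkq lln ucwq cblaa mowv dyjd cxfof fhgkw ani qznoe apu mnbnt dtd
Hunk 3: at line 6 remove [cxfof] add [tpla,zxmco] -> 14 lines: pkq lln ucwq cblaa mowv dyjd tpla zxmco fhgkw ani qznoe apu mnbnt dtd
Hunk 4: at line 8 remove [ani,qznoe,apu] add [pitao,suq,elmw] -> 14 lines: pkq lln ucwq cblaa mowv dyjd tpla zxmco fhgkw pitao suq elmw mnbnt dtd
Hunk 5: at line 2 remove [cblaa,mowv] add [wwq,hrpug] -> 14 lines: pkq lln ucwq wwq hrpug dyjd tpla zxmco fhgkw pitao suq elmw mnbnt dtd
Hunk 6: at line 1 remove [ucwq,wwq] add [bga] -> 13 lines: pkq lln bga hrpug dyjd tpla zxmco fhgkw pitao suq elmw mnbnt dtd
Hunk 7: at line 5 remove [tpla,zxmco] add [mmem] -> 12 lines: pkq lln bga hrpug dyjd mmem fhgkw pitao suq elmw mnbnt dtd
Final line count: 12

Answer: 12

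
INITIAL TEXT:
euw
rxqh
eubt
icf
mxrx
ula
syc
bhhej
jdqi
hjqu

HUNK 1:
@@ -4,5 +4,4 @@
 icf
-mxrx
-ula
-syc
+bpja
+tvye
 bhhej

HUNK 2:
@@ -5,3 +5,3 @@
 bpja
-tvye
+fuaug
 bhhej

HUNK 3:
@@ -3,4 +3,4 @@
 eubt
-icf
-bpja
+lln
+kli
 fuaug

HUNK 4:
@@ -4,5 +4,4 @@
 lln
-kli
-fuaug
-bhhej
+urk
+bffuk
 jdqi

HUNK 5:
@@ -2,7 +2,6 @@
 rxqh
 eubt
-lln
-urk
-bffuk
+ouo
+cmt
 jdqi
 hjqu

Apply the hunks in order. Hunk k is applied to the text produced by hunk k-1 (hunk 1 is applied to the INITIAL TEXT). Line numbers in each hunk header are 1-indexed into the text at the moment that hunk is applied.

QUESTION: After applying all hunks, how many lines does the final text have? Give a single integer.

Answer: 7

Derivation:
Hunk 1: at line 4 remove [mxrx,ula,syc] add [bpja,tvye] -> 9 lines: euw rxqh eubt icf bpja tvye bhhej jdqi hjqu
Hunk 2: at line 5 remove [tvye] add [fuaug] -> 9 lines: euw rxqh eubt icf bpja fuaug bhhej jdqi hjqu
Hunk 3: at line 3 remove [icf,bpja] add [lln,kli] -> 9 lines: euw rxqh eubt lln kli fuaug bhhej jdqi hjqu
Hunk 4: at line 4 remove [kli,fuaug,bhhej] add [urk,bffuk] -> 8 lines: euw rxqh eubt lln urk bffuk jdqi hjqu
Hunk 5: at line 2 remove [lln,urk,bffuk] add [ouo,cmt] -> 7 lines: euw rxqh eubt ouo cmt jdqi hjqu
Final line count: 7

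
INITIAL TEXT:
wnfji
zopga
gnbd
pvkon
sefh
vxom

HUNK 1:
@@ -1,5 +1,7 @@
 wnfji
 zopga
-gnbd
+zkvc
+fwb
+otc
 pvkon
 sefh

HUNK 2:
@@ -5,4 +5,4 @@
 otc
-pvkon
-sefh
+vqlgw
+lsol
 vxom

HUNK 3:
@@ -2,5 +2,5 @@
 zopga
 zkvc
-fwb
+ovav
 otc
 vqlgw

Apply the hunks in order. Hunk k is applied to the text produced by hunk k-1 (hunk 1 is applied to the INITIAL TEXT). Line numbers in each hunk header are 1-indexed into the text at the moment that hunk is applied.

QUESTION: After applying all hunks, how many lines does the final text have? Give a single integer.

Hunk 1: at line 1 remove [gnbd] add [zkvc,fwb,otc] -> 8 lines: wnfji zopga zkvc fwb otc pvkon sefh vxom
Hunk 2: at line 5 remove [pvkon,sefh] add [vqlgw,lsol] -> 8 lines: wnfji zopga zkvc fwb otc vqlgw lsol vxom
Hunk 3: at line 2 remove [fwb] add [ovav] -> 8 lines: wnfji zopga zkvc ovav otc vqlgw lsol vxom
Final line count: 8

Answer: 8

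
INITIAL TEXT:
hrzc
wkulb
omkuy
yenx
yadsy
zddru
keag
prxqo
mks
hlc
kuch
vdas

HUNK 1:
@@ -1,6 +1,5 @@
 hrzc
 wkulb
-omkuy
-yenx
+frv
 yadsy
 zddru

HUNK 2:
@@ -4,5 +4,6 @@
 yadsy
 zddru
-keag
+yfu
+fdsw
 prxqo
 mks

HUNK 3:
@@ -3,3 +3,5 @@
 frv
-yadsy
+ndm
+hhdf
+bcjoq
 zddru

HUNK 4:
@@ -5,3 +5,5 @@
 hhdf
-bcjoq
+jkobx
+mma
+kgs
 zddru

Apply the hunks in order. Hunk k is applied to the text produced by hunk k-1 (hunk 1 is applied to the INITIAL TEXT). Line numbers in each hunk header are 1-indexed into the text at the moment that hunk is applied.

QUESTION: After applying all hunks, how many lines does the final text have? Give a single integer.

Answer: 16

Derivation:
Hunk 1: at line 1 remove [omkuy,yenx] add [frv] -> 11 lines: hrzc wkulb frv yadsy zddru keag prxqo mks hlc kuch vdas
Hunk 2: at line 4 remove [keag] add [yfu,fdsw] -> 12 lines: hrzc wkulb frv yadsy zddru yfu fdsw prxqo mks hlc kuch vdas
Hunk 3: at line 3 remove [yadsy] add [ndm,hhdf,bcjoq] -> 14 lines: hrzc wkulb frv ndm hhdf bcjoq zddru yfu fdsw prxqo mks hlc kuch vdas
Hunk 4: at line 5 remove [bcjoq] add [jkobx,mma,kgs] -> 16 lines: hrzc wkulb frv ndm hhdf jkobx mma kgs zddru yfu fdsw prxqo mks hlc kuch vdas
Final line count: 16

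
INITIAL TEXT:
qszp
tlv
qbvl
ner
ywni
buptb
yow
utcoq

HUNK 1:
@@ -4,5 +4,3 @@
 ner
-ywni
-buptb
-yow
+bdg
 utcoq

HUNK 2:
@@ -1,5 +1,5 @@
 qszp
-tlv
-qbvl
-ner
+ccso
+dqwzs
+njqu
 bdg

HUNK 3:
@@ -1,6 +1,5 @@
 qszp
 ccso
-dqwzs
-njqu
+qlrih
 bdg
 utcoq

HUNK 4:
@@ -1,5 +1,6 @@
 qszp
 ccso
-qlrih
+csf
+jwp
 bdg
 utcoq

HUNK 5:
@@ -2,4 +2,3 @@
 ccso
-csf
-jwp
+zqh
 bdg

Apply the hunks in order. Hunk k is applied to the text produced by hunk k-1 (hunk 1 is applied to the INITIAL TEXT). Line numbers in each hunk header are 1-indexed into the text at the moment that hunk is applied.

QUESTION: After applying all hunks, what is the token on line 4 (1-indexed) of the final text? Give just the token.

Answer: bdg

Derivation:
Hunk 1: at line 4 remove [ywni,buptb,yow] add [bdg] -> 6 lines: qszp tlv qbvl ner bdg utcoq
Hunk 2: at line 1 remove [tlv,qbvl,ner] add [ccso,dqwzs,njqu] -> 6 lines: qszp ccso dqwzs njqu bdg utcoq
Hunk 3: at line 1 remove [dqwzs,njqu] add [qlrih] -> 5 lines: qszp ccso qlrih bdg utcoq
Hunk 4: at line 1 remove [qlrih] add [csf,jwp] -> 6 lines: qszp ccso csf jwp bdg utcoq
Hunk 5: at line 2 remove [csf,jwp] add [zqh] -> 5 lines: qszp ccso zqh bdg utcoq
Final line 4: bdg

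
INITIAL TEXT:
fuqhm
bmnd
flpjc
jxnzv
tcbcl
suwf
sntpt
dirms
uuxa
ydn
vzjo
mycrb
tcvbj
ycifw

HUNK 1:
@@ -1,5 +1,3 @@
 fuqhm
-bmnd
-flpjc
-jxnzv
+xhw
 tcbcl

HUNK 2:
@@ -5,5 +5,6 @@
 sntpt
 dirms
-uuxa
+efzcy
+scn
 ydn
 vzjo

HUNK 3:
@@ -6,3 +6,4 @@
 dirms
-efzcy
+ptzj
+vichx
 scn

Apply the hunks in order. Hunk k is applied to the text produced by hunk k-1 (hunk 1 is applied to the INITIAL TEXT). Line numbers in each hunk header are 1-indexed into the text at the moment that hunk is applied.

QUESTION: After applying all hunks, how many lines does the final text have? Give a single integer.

Hunk 1: at line 1 remove [bmnd,flpjc,jxnzv] add [xhw] -> 12 lines: fuqhm xhw tcbcl suwf sntpt dirms uuxa ydn vzjo mycrb tcvbj ycifw
Hunk 2: at line 5 remove [uuxa] add [efzcy,scn] -> 13 lines: fuqhm xhw tcbcl suwf sntpt dirms efzcy scn ydn vzjo mycrb tcvbj ycifw
Hunk 3: at line 6 remove [efzcy] add [ptzj,vichx] -> 14 lines: fuqhm xhw tcbcl suwf sntpt dirms ptzj vichx scn ydn vzjo mycrb tcvbj ycifw
Final line count: 14

Answer: 14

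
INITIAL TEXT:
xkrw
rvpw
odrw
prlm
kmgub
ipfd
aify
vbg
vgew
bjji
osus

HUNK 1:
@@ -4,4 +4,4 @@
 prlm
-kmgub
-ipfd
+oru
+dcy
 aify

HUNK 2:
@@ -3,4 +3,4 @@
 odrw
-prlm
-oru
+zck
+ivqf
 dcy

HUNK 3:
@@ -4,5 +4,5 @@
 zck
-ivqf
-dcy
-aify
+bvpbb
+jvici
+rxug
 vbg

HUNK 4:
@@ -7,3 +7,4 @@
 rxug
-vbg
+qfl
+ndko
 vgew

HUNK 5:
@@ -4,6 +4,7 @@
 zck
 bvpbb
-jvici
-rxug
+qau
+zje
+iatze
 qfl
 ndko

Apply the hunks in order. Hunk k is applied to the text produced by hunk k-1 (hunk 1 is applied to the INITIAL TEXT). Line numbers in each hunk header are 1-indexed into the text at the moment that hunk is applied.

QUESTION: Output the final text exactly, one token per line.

Answer: xkrw
rvpw
odrw
zck
bvpbb
qau
zje
iatze
qfl
ndko
vgew
bjji
osus

Derivation:
Hunk 1: at line 4 remove [kmgub,ipfd] add [oru,dcy] -> 11 lines: xkrw rvpw odrw prlm oru dcy aify vbg vgew bjji osus
Hunk 2: at line 3 remove [prlm,oru] add [zck,ivqf] -> 11 lines: xkrw rvpw odrw zck ivqf dcy aify vbg vgew bjji osus
Hunk 3: at line 4 remove [ivqf,dcy,aify] add [bvpbb,jvici,rxug] -> 11 lines: xkrw rvpw odrw zck bvpbb jvici rxug vbg vgew bjji osus
Hunk 4: at line 7 remove [vbg] add [qfl,ndko] -> 12 lines: xkrw rvpw odrw zck bvpbb jvici rxug qfl ndko vgew bjji osus
Hunk 5: at line 4 remove [jvici,rxug] add [qau,zje,iatze] -> 13 lines: xkrw rvpw odrw zck bvpbb qau zje iatze qfl ndko vgew bjji osus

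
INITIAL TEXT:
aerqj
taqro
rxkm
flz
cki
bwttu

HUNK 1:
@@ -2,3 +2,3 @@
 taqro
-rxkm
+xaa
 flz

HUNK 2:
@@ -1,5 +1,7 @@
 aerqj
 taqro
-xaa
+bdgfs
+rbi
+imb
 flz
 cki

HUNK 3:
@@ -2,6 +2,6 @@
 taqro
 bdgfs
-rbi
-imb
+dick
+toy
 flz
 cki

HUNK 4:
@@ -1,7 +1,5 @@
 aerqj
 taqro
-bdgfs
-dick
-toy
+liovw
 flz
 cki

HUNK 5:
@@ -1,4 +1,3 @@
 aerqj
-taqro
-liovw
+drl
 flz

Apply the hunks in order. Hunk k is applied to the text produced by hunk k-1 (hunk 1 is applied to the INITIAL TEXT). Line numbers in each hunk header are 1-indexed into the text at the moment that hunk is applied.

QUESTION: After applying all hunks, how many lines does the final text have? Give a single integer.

Answer: 5

Derivation:
Hunk 1: at line 2 remove [rxkm] add [xaa] -> 6 lines: aerqj taqro xaa flz cki bwttu
Hunk 2: at line 1 remove [xaa] add [bdgfs,rbi,imb] -> 8 lines: aerqj taqro bdgfs rbi imb flz cki bwttu
Hunk 3: at line 2 remove [rbi,imb] add [dick,toy] -> 8 lines: aerqj taqro bdgfs dick toy flz cki bwttu
Hunk 4: at line 1 remove [bdgfs,dick,toy] add [liovw] -> 6 lines: aerqj taqro liovw flz cki bwttu
Hunk 5: at line 1 remove [taqro,liovw] add [drl] -> 5 lines: aerqj drl flz cki bwttu
Final line count: 5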